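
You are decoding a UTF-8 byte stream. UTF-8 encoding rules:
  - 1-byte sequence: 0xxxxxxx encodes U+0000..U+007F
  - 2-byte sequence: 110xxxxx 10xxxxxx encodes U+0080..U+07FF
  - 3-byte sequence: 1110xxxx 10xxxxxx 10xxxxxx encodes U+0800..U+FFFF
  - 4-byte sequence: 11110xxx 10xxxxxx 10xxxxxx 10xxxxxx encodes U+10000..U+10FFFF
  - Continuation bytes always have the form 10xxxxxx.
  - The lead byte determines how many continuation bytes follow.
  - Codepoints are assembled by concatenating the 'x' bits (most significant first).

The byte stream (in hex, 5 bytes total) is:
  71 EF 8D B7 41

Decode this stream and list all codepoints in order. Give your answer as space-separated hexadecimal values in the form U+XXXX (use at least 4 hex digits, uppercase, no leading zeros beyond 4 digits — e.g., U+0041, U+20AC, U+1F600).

Byte[0]=71: 1-byte ASCII. cp=U+0071
Byte[1]=EF: 3-byte lead, need 2 cont bytes. acc=0xF
Byte[2]=8D: continuation. acc=(acc<<6)|0x0D=0x3CD
Byte[3]=B7: continuation. acc=(acc<<6)|0x37=0xF377
Completed: cp=U+F377 (starts at byte 1)
Byte[4]=41: 1-byte ASCII. cp=U+0041

Answer: U+0071 U+F377 U+0041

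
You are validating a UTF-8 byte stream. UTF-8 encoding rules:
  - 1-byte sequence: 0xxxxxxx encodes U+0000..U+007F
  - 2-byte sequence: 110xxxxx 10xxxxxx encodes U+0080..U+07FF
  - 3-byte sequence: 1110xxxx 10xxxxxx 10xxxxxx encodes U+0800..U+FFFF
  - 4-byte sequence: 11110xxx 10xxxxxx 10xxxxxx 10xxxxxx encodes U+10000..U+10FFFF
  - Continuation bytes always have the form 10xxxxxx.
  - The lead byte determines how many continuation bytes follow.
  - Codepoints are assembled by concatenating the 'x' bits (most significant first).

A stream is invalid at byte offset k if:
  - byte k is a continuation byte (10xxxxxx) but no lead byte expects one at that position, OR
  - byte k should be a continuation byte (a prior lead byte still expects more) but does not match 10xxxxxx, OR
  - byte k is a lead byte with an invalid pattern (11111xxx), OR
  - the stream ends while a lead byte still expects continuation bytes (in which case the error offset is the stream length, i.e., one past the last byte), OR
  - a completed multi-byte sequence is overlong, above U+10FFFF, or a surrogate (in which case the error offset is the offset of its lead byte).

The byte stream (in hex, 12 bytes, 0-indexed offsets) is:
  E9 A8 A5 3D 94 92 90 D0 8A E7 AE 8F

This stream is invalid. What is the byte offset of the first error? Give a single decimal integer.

Answer: 4

Derivation:
Byte[0]=E9: 3-byte lead, need 2 cont bytes. acc=0x9
Byte[1]=A8: continuation. acc=(acc<<6)|0x28=0x268
Byte[2]=A5: continuation. acc=(acc<<6)|0x25=0x9A25
Completed: cp=U+9A25 (starts at byte 0)
Byte[3]=3D: 1-byte ASCII. cp=U+003D
Byte[4]=94: INVALID lead byte (not 0xxx/110x/1110/11110)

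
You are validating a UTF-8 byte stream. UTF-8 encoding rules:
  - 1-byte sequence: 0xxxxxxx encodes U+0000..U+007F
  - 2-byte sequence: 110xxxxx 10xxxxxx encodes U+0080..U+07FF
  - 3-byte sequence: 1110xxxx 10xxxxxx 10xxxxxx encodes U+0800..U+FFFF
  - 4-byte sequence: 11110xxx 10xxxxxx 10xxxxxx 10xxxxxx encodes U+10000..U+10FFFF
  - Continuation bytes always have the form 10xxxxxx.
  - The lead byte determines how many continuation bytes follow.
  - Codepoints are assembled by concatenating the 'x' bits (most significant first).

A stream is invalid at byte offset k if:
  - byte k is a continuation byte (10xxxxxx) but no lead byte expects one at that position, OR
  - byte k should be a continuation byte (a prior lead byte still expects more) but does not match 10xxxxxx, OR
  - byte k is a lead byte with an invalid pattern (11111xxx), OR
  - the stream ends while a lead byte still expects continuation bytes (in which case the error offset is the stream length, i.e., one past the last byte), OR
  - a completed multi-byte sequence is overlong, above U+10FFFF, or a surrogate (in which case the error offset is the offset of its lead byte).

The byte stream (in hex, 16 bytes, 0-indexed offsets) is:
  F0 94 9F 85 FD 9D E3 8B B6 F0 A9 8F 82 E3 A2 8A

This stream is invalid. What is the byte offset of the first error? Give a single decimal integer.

Byte[0]=F0: 4-byte lead, need 3 cont bytes. acc=0x0
Byte[1]=94: continuation. acc=(acc<<6)|0x14=0x14
Byte[2]=9F: continuation. acc=(acc<<6)|0x1F=0x51F
Byte[3]=85: continuation. acc=(acc<<6)|0x05=0x147C5
Completed: cp=U+147C5 (starts at byte 0)
Byte[4]=FD: INVALID lead byte (not 0xxx/110x/1110/11110)

Answer: 4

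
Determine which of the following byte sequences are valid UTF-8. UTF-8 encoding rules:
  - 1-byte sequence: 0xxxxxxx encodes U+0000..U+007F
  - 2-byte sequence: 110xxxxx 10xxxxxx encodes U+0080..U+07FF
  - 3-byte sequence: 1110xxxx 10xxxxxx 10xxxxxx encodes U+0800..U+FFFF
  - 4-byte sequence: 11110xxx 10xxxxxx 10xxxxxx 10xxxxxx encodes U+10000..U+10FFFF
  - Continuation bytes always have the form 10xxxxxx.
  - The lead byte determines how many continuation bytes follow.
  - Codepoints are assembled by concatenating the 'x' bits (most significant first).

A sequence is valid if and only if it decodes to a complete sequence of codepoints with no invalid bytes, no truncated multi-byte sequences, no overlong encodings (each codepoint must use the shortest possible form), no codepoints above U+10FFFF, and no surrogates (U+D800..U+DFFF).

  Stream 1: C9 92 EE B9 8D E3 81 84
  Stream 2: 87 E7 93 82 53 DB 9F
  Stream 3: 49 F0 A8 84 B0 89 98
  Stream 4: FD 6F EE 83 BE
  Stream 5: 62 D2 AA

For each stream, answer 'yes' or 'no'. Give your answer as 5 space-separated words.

Stream 1: decodes cleanly. VALID
Stream 2: error at byte offset 0. INVALID
Stream 3: error at byte offset 5. INVALID
Stream 4: error at byte offset 0. INVALID
Stream 5: decodes cleanly. VALID

Answer: yes no no no yes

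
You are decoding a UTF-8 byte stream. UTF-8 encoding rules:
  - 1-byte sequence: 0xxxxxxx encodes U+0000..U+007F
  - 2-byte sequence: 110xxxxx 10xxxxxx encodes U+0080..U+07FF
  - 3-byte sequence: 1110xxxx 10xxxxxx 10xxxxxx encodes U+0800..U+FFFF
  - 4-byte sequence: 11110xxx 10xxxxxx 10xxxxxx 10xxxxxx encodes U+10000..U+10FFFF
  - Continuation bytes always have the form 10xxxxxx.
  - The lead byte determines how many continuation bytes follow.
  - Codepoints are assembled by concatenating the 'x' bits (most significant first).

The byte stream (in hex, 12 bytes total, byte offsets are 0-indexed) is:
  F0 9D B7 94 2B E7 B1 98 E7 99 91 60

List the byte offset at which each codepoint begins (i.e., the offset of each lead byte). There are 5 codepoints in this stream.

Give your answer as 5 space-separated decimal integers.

Answer: 0 4 5 8 11

Derivation:
Byte[0]=F0: 4-byte lead, need 3 cont bytes. acc=0x0
Byte[1]=9D: continuation. acc=(acc<<6)|0x1D=0x1D
Byte[2]=B7: continuation. acc=(acc<<6)|0x37=0x777
Byte[3]=94: continuation. acc=(acc<<6)|0x14=0x1DDD4
Completed: cp=U+1DDD4 (starts at byte 0)
Byte[4]=2B: 1-byte ASCII. cp=U+002B
Byte[5]=E7: 3-byte lead, need 2 cont bytes. acc=0x7
Byte[6]=B1: continuation. acc=(acc<<6)|0x31=0x1F1
Byte[7]=98: continuation. acc=(acc<<6)|0x18=0x7C58
Completed: cp=U+7C58 (starts at byte 5)
Byte[8]=E7: 3-byte lead, need 2 cont bytes. acc=0x7
Byte[9]=99: continuation. acc=(acc<<6)|0x19=0x1D9
Byte[10]=91: continuation. acc=(acc<<6)|0x11=0x7651
Completed: cp=U+7651 (starts at byte 8)
Byte[11]=60: 1-byte ASCII. cp=U+0060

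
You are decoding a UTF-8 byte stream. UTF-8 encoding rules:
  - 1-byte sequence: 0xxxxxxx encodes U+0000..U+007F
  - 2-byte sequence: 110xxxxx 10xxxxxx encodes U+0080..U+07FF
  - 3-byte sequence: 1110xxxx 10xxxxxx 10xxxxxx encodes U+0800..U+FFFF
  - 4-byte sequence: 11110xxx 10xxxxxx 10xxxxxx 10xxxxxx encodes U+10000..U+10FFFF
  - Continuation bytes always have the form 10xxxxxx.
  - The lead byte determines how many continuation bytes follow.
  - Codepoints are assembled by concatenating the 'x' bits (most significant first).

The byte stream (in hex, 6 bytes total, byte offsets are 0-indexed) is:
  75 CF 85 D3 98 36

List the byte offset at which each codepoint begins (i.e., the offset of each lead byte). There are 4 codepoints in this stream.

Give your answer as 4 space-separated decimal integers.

Byte[0]=75: 1-byte ASCII. cp=U+0075
Byte[1]=CF: 2-byte lead, need 1 cont bytes. acc=0xF
Byte[2]=85: continuation. acc=(acc<<6)|0x05=0x3C5
Completed: cp=U+03C5 (starts at byte 1)
Byte[3]=D3: 2-byte lead, need 1 cont bytes. acc=0x13
Byte[4]=98: continuation. acc=(acc<<6)|0x18=0x4D8
Completed: cp=U+04D8 (starts at byte 3)
Byte[5]=36: 1-byte ASCII. cp=U+0036

Answer: 0 1 3 5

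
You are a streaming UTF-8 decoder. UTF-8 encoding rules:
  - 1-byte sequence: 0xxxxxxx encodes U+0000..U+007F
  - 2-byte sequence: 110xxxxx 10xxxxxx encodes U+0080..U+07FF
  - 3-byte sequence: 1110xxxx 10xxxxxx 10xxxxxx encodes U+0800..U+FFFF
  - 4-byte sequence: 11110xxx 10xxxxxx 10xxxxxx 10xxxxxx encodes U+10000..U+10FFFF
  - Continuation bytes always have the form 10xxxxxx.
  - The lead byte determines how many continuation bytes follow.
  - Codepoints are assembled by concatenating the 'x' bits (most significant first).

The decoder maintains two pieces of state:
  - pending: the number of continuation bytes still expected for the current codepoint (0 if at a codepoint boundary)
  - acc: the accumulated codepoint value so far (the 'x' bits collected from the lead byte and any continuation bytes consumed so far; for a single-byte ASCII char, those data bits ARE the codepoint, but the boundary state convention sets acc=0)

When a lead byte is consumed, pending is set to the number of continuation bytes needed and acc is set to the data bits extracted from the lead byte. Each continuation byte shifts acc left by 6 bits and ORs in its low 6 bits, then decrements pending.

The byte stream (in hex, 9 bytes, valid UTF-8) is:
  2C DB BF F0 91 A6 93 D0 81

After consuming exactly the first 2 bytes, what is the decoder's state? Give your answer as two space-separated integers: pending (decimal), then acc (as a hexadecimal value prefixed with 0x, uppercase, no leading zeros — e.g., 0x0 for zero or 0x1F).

Byte[0]=2C: 1-byte. pending=0, acc=0x0
Byte[1]=DB: 2-byte lead. pending=1, acc=0x1B

Answer: 1 0x1B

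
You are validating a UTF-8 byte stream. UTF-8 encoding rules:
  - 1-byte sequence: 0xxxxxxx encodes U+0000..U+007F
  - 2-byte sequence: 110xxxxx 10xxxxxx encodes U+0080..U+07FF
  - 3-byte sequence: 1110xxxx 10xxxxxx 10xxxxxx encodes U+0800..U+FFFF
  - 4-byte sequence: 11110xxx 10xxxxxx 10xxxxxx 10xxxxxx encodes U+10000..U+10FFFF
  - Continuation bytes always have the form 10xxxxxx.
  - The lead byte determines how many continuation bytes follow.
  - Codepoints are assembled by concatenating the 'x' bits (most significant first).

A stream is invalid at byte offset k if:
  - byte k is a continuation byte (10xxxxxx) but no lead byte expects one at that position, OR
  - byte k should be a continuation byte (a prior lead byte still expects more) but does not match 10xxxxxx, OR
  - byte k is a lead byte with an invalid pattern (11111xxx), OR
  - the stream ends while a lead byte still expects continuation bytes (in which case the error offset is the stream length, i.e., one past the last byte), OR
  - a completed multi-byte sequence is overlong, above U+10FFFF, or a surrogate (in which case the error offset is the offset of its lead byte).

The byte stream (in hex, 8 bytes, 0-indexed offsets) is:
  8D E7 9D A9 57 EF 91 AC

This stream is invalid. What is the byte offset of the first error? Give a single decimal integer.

Answer: 0

Derivation:
Byte[0]=8D: INVALID lead byte (not 0xxx/110x/1110/11110)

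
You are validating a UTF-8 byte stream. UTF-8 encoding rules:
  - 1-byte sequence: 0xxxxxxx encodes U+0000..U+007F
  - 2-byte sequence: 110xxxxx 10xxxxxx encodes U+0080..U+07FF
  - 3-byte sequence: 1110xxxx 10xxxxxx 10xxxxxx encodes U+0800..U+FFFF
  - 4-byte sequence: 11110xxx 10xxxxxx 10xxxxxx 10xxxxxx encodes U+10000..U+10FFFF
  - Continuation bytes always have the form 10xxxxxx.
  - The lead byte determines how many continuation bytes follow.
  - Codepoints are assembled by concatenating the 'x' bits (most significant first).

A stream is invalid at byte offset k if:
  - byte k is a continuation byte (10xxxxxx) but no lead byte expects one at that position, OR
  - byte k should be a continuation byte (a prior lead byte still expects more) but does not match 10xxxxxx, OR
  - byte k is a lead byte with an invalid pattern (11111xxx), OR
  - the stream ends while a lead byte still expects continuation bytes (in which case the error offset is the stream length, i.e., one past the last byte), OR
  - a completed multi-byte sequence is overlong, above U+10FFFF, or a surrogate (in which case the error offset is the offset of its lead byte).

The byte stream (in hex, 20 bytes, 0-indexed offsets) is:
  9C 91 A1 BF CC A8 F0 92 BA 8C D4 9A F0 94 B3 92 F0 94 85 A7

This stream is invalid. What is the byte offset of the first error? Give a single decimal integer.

Byte[0]=9C: INVALID lead byte (not 0xxx/110x/1110/11110)

Answer: 0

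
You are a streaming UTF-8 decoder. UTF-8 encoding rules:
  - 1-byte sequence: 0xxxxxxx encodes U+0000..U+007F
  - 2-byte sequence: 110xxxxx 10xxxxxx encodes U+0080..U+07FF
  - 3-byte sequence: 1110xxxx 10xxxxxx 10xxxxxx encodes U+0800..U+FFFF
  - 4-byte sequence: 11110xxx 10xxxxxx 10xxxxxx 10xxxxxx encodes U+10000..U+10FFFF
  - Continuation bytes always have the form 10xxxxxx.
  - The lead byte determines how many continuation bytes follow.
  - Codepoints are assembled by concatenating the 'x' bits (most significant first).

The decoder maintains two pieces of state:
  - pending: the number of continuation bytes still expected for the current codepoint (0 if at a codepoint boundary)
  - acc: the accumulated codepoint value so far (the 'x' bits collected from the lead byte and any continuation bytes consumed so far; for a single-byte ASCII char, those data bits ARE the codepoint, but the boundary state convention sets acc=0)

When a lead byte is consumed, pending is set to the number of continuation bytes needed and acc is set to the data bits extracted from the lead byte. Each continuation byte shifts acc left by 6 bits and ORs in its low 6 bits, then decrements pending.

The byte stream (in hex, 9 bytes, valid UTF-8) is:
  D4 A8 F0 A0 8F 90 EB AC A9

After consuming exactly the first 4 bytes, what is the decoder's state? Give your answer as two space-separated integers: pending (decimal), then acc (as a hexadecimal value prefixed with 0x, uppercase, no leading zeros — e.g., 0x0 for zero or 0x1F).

Byte[0]=D4: 2-byte lead. pending=1, acc=0x14
Byte[1]=A8: continuation. acc=(acc<<6)|0x28=0x528, pending=0
Byte[2]=F0: 4-byte lead. pending=3, acc=0x0
Byte[3]=A0: continuation. acc=(acc<<6)|0x20=0x20, pending=2

Answer: 2 0x20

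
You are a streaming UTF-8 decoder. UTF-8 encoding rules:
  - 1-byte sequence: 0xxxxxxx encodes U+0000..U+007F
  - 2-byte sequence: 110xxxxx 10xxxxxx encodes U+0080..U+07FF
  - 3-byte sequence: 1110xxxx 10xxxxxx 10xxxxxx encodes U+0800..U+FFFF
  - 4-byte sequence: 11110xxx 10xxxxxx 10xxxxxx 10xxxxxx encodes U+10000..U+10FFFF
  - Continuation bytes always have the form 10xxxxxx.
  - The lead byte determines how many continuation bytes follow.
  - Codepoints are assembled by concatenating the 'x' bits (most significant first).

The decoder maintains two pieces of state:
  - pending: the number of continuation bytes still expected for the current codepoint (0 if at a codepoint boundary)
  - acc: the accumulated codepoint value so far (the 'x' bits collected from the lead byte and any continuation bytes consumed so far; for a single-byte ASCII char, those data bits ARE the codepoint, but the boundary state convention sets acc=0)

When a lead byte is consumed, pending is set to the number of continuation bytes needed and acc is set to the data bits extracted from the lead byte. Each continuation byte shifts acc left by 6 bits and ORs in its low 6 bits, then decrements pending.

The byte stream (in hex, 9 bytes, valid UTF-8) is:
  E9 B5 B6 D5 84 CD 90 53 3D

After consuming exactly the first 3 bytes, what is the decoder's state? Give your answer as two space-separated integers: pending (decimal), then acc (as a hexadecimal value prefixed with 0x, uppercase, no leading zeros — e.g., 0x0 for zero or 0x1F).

Answer: 0 0x9D76

Derivation:
Byte[0]=E9: 3-byte lead. pending=2, acc=0x9
Byte[1]=B5: continuation. acc=(acc<<6)|0x35=0x275, pending=1
Byte[2]=B6: continuation. acc=(acc<<6)|0x36=0x9D76, pending=0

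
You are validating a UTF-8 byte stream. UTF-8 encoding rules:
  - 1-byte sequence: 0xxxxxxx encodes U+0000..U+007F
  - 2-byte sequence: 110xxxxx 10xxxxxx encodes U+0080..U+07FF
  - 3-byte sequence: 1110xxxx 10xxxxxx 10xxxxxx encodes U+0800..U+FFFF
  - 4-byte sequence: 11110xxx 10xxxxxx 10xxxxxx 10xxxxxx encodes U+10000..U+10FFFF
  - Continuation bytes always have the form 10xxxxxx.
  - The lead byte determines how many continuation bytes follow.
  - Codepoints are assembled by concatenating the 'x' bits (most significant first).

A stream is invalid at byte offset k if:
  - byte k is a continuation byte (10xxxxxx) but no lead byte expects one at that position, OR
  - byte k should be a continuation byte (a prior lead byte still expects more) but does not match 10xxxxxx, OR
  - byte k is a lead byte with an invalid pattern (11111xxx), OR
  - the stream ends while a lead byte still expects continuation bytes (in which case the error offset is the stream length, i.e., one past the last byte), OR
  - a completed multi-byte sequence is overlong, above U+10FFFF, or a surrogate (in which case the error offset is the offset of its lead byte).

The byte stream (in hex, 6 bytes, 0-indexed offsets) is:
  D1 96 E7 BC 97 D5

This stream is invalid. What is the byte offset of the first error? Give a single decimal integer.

Byte[0]=D1: 2-byte lead, need 1 cont bytes. acc=0x11
Byte[1]=96: continuation. acc=(acc<<6)|0x16=0x456
Completed: cp=U+0456 (starts at byte 0)
Byte[2]=E7: 3-byte lead, need 2 cont bytes. acc=0x7
Byte[3]=BC: continuation. acc=(acc<<6)|0x3C=0x1FC
Byte[4]=97: continuation. acc=(acc<<6)|0x17=0x7F17
Completed: cp=U+7F17 (starts at byte 2)
Byte[5]=D5: 2-byte lead, need 1 cont bytes. acc=0x15
Byte[6]: stream ended, expected continuation. INVALID

Answer: 6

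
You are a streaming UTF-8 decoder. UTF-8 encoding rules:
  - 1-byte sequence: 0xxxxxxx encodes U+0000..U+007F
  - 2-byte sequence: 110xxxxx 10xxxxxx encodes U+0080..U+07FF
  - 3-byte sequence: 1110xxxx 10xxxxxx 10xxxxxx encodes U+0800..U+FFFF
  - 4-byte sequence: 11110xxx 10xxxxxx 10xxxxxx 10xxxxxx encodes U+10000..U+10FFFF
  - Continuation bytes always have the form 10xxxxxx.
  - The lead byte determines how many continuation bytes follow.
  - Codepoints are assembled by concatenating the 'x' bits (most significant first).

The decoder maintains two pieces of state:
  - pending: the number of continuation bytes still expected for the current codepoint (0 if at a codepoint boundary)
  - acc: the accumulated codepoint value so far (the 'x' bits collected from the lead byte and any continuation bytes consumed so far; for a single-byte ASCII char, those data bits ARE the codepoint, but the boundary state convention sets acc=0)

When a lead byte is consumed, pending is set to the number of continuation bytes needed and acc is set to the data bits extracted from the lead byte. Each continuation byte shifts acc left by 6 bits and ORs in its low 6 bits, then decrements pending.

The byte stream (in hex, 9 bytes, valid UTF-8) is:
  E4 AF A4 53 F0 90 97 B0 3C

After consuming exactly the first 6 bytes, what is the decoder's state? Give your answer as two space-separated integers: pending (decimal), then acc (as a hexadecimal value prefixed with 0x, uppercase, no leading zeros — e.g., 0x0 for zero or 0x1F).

Answer: 2 0x10

Derivation:
Byte[0]=E4: 3-byte lead. pending=2, acc=0x4
Byte[1]=AF: continuation. acc=(acc<<6)|0x2F=0x12F, pending=1
Byte[2]=A4: continuation. acc=(acc<<6)|0x24=0x4BE4, pending=0
Byte[3]=53: 1-byte. pending=0, acc=0x0
Byte[4]=F0: 4-byte lead. pending=3, acc=0x0
Byte[5]=90: continuation. acc=(acc<<6)|0x10=0x10, pending=2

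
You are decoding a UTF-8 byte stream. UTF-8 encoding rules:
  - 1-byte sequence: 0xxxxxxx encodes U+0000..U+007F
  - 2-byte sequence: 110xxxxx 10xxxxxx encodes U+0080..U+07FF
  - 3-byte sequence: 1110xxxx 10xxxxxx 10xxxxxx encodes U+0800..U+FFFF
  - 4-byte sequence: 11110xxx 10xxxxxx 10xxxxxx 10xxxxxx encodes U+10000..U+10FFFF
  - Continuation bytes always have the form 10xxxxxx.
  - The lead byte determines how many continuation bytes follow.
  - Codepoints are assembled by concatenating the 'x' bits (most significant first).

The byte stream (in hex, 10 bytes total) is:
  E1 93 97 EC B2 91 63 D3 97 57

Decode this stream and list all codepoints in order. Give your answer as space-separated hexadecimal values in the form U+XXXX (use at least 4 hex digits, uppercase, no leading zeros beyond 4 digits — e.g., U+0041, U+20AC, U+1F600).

Answer: U+14D7 U+CC91 U+0063 U+04D7 U+0057

Derivation:
Byte[0]=E1: 3-byte lead, need 2 cont bytes. acc=0x1
Byte[1]=93: continuation. acc=(acc<<6)|0x13=0x53
Byte[2]=97: continuation. acc=(acc<<6)|0x17=0x14D7
Completed: cp=U+14D7 (starts at byte 0)
Byte[3]=EC: 3-byte lead, need 2 cont bytes. acc=0xC
Byte[4]=B2: continuation. acc=(acc<<6)|0x32=0x332
Byte[5]=91: continuation. acc=(acc<<6)|0x11=0xCC91
Completed: cp=U+CC91 (starts at byte 3)
Byte[6]=63: 1-byte ASCII. cp=U+0063
Byte[7]=D3: 2-byte lead, need 1 cont bytes. acc=0x13
Byte[8]=97: continuation. acc=(acc<<6)|0x17=0x4D7
Completed: cp=U+04D7 (starts at byte 7)
Byte[9]=57: 1-byte ASCII. cp=U+0057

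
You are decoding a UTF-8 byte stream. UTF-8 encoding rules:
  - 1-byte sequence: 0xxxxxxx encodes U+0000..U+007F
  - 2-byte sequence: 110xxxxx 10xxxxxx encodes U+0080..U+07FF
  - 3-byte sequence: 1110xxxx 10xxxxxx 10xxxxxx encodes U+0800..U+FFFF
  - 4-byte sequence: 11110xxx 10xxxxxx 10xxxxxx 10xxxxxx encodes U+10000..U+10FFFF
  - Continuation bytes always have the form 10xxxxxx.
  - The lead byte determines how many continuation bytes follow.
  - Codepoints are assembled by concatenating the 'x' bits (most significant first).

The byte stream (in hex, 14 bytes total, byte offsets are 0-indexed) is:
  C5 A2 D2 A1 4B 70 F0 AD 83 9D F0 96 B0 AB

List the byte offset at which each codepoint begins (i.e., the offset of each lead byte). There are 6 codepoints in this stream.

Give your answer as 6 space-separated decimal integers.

Byte[0]=C5: 2-byte lead, need 1 cont bytes. acc=0x5
Byte[1]=A2: continuation. acc=(acc<<6)|0x22=0x162
Completed: cp=U+0162 (starts at byte 0)
Byte[2]=D2: 2-byte lead, need 1 cont bytes. acc=0x12
Byte[3]=A1: continuation. acc=(acc<<6)|0x21=0x4A1
Completed: cp=U+04A1 (starts at byte 2)
Byte[4]=4B: 1-byte ASCII. cp=U+004B
Byte[5]=70: 1-byte ASCII. cp=U+0070
Byte[6]=F0: 4-byte lead, need 3 cont bytes. acc=0x0
Byte[7]=AD: continuation. acc=(acc<<6)|0x2D=0x2D
Byte[8]=83: continuation. acc=(acc<<6)|0x03=0xB43
Byte[9]=9D: continuation. acc=(acc<<6)|0x1D=0x2D0DD
Completed: cp=U+2D0DD (starts at byte 6)
Byte[10]=F0: 4-byte lead, need 3 cont bytes. acc=0x0
Byte[11]=96: continuation. acc=(acc<<6)|0x16=0x16
Byte[12]=B0: continuation. acc=(acc<<6)|0x30=0x5B0
Byte[13]=AB: continuation. acc=(acc<<6)|0x2B=0x16C2B
Completed: cp=U+16C2B (starts at byte 10)

Answer: 0 2 4 5 6 10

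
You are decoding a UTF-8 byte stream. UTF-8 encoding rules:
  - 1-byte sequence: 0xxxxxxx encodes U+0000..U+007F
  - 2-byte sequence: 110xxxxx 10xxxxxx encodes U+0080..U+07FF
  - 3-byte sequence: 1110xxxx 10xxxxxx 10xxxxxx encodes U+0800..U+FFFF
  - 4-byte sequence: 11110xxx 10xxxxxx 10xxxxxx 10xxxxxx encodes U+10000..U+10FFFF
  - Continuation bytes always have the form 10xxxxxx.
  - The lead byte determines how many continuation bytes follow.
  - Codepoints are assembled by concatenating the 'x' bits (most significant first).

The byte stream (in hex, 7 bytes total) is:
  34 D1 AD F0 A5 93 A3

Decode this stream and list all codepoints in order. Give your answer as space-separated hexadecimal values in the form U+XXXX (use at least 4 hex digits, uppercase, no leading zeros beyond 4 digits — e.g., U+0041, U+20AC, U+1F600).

Answer: U+0034 U+046D U+254E3

Derivation:
Byte[0]=34: 1-byte ASCII. cp=U+0034
Byte[1]=D1: 2-byte lead, need 1 cont bytes. acc=0x11
Byte[2]=AD: continuation. acc=(acc<<6)|0x2D=0x46D
Completed: cp=U+046D (starts at byte 1)
Byte[3]=F0: 4-byte lead, need 3 cont bytes. acc=0x0
Byte[4]=A5: continuation. acc=(acc<<6)|0x25=0x25
Byte[5]=93: continuation. acc=(acc<<6)|0x13=0x953
Byte[6]=A3: continuation. acc=(acc<<6)|0x23=0x254E3
Completed: cp=U+254E3 (starts at byte 3)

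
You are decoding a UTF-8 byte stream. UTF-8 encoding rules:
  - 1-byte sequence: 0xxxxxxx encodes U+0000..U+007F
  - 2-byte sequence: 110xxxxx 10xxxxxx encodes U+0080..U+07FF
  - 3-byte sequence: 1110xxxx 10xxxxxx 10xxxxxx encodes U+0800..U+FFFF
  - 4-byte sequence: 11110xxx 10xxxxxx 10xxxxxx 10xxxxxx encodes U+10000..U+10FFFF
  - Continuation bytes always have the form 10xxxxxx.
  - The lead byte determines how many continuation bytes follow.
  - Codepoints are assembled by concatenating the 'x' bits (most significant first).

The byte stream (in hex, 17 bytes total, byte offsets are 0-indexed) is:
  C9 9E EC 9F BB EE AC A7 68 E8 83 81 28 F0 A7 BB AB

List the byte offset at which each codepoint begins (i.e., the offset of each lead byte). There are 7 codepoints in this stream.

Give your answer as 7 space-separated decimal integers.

Answer: 0 2 5 8 9 12 13

Derivation:
Byte[0]=C9: 2-byte lead, need 1 cont bytes. acc=0x9
Byte[1]=9E: continuation. acc=(acc<<6)|0x1E=0x25E
Completed: cp=U+025E (starts at byte 0)
Byte[2]=EC: 3-byte lead, need 2 cont bytes. acc=0xC
Byte[3]=9F: continuation. acc=(acc<<6)|0x1F=0x31F
Byte[4]=BB: continuation. acc=(acc<<6)|0x3B=0xC7FB
Completed: cp=U+C7FB (starts at byte 2)
Byte[5]=EE: 3-byte lead, need 2 cont bytes. acc=0xE
Byte[6]=AC: continuation. acc=(acc<<6)|0x2C=0x3AC
Byte[7]=A7: continuation. acc=(acc<<6)|0x27=0xEB27
Completed: cp=U+EB27 (starts at byte 5)
Byte[8]=68: 1-byte ASCII. cp=U+0068
Byte[9]=E8: 3-byte lead, need 2 cont bytes. acc=0x8
Byte[10]=83: continuation. acc=(acc<<6)|0x03=0x203
Byte[11]=81: continuation. acc=(acc<<6)|0x01=0x80C1
Completed: cp=U+80C1 (starts at byte 9)
Byte[12]=28: 1-byte ASCII. cp=U+0028
Byte[13]=F0: 4-byte lead, need 3 cont bytes. acc=0x0
Byte[14]=A7: continuation. acc=(acc<<6)|0x27=0x27
Byte[15]=BB: continuation. acc=(acc<<6)|0x3B=0x9FB
Byte[16]=AB: continuation. acc=(acc<<6)|0x2B=0x27EEB
Completed: cp=U+27EEB (starts at byte 13)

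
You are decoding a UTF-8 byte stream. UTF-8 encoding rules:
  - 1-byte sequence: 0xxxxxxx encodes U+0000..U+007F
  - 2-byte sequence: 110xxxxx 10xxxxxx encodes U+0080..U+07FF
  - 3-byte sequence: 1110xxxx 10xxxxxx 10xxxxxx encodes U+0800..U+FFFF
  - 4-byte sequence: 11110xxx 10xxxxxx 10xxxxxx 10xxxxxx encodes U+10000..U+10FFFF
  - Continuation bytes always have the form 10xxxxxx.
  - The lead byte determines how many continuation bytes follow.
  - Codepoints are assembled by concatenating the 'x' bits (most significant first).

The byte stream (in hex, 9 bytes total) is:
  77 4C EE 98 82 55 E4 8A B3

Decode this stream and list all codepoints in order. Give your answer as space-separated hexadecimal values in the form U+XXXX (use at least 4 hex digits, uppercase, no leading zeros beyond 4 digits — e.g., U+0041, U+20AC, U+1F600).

Answer: U+0077 U+004C U+E602 U+0055 U+42B3

Derivation:
Byte[0]=77: 1-byte ASCII. cp=U+0077
Byte[1]=4C: 1-byte ASCII. cp=U+004C
Byte[2]=EE: 3-byte lead, need 2 cont bytes. acc=0xE
Byte[3]=98: continuation. acc=(acc<<6)|0x18=0x398
Byte[4]=82: continuation. acc=(acc<<6)|0x02=0xE602
Completed: cp=U+E602 (starts at byte 2)
Byte[5]=55: 1-byte ASCII. cp=U+0055
Byte[6]=E4: 3-byte lead, need 2 cont bytes. acc=0x4
Byte[7]=8A: continuation. acc=(acc<<6)|0x0A=0x10A
Byte[8]=B3: continuation. acc=(acc<<6)|0x33=0x42B3
Completed: cp=U+42B3 (starts at byte 6)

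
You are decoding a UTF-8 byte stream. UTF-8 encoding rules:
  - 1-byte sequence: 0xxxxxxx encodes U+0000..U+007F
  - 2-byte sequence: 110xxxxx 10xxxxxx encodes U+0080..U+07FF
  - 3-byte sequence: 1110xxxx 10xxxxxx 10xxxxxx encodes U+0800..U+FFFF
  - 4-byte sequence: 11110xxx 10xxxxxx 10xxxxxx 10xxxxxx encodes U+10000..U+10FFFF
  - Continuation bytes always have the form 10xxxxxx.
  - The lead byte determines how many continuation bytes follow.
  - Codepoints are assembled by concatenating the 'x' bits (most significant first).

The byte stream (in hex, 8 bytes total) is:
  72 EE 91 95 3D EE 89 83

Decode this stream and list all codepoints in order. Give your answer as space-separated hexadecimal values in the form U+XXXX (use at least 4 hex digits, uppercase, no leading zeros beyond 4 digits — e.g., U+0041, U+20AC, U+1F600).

Answer: U+0072 U+E455 U+003D U+E243

Derivation:
Byte[0]=72: 1-byte ASCII. cp=U+0072
Byte[1]=EE: 3-byte lead, need 2 cont bytes. acc=0xE
Byte[2]=91: continuation. acc=(acc<<6)|0x11=0x391
Byte[3]=95: continuation. acc=(acc<<6)|0x15=0xE455
Completed: cp=U+E455 (starts at byte 1)
Byte[4]=3D: 1-byte ASCII. cp=U+003D
Byte[5]=EE: 3-byte lead, need 2 cont bytes. acc=0xE
Byte[6]=89: continuation. acc=(acc<<6)|0x09=0x389
Byte[7]=83: continuation. acc=(acc<<6)|0x03=0xE243
Completed: cp=U+E243 (starts at byte 5)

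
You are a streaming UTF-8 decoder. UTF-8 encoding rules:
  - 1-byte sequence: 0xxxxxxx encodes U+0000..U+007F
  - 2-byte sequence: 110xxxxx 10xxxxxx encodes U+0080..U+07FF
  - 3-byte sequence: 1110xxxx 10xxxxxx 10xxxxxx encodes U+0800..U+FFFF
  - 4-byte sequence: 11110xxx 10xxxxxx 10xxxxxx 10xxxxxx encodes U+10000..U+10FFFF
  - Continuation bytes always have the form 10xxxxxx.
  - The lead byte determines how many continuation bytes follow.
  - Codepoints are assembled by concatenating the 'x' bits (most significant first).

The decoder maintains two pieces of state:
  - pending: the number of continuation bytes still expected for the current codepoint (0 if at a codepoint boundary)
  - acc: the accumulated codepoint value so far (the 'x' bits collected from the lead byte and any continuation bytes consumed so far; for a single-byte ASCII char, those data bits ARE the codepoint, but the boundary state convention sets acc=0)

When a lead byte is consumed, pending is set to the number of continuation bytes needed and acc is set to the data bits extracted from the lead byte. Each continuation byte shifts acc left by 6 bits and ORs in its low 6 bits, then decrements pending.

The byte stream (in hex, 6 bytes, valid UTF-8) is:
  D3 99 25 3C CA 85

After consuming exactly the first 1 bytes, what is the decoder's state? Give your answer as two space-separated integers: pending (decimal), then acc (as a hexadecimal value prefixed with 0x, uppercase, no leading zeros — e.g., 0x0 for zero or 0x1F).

Byte[0]=D3: 2-byte lead. pending=1, acc=0x13

Answer: 1 0x13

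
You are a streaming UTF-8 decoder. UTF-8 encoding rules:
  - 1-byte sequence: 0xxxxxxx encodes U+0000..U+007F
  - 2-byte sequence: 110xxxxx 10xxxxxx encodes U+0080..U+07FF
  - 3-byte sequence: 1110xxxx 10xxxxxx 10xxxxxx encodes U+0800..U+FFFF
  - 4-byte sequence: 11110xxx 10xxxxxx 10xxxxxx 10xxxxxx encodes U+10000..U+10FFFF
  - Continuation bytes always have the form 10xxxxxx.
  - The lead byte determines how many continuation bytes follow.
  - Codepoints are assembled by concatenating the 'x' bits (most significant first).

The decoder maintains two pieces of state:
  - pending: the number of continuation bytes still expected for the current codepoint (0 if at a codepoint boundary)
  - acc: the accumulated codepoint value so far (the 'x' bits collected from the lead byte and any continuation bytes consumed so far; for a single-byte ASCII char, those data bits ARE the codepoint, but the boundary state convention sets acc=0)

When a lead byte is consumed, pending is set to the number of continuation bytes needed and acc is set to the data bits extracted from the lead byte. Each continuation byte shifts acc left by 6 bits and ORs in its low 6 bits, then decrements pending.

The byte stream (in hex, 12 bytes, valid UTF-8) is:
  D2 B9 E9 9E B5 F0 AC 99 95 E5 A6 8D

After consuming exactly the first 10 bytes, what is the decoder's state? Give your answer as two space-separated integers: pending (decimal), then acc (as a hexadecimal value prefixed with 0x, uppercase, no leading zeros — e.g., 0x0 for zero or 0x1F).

Answer: 2 0x5

Derivation:
Byte[0]=D2: 2-byte lead. pending=1, acc=0x12
Byte[1]=B9: continuation. acc=(acc<<6)|0x39=0x4B9, pending=0
Byte[2]=E9: 3-byte lead. pending=2, acc=0x9
Byte[3]=9E: continuation. acc=(acc<<6)|0x1E=0x25E, pending=1
Byte[4]=B5: continuation. acc=(acc<<6)|0x35=0x97B5, pending=0
Byte[5]=F0: 4-byte lead. pending=3, acc=0x0
Byte[6]=AC: continuation. acc=(acc<<6)|0x2C=0x2C, pending=2
Byte[7]=99: continuation. acc=(acc<<6)|0x19=0xB19, pending=1
Byte[8]=95: continuation. acc=(acc<<6)|0x15=0x2C655, pending=0
Byte[9]=E5: 3-byte lead. pending=2, acc=0x5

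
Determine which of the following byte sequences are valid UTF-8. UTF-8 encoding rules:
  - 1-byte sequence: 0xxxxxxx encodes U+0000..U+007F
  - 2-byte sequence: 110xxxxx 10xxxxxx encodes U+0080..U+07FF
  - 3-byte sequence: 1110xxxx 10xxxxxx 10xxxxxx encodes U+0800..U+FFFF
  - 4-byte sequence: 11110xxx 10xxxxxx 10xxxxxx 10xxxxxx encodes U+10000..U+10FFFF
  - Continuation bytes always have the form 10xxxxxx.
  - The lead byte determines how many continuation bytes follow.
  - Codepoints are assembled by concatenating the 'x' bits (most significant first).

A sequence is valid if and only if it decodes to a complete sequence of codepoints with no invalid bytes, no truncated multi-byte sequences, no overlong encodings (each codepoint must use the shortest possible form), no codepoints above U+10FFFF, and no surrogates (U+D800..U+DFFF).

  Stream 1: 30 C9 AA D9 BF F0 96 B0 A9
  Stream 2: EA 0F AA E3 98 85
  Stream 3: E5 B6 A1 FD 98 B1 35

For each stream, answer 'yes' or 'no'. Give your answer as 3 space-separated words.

Answer: yes no no

Derivation:
Stream 1: decodes cleanly. VALID
Stream 2: error at byte offset 1. INVALID
Stream 3: error at byte offset 3. INVALID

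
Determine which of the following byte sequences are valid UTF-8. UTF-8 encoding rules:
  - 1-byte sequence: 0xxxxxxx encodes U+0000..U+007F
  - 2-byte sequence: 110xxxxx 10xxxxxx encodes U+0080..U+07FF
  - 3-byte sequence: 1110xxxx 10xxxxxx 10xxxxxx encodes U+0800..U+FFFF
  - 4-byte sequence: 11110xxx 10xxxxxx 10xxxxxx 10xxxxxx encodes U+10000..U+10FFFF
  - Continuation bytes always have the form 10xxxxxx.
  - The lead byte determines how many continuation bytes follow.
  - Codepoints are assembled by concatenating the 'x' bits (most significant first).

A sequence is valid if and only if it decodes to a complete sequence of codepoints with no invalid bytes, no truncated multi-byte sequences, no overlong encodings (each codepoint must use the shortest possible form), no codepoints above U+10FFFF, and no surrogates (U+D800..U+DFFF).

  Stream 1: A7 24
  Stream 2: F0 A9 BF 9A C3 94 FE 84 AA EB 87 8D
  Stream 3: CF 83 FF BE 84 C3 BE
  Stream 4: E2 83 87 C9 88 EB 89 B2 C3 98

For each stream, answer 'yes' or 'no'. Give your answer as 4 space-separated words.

Answer: no no no yes

Derivation:
Stream 1: error at byte offset 0. INVALID
Stream 2: error at byte offset 6. INVALID
Stream 3: error at byte offset 2. INVALID
Stream 4: decodes cleanly. VALID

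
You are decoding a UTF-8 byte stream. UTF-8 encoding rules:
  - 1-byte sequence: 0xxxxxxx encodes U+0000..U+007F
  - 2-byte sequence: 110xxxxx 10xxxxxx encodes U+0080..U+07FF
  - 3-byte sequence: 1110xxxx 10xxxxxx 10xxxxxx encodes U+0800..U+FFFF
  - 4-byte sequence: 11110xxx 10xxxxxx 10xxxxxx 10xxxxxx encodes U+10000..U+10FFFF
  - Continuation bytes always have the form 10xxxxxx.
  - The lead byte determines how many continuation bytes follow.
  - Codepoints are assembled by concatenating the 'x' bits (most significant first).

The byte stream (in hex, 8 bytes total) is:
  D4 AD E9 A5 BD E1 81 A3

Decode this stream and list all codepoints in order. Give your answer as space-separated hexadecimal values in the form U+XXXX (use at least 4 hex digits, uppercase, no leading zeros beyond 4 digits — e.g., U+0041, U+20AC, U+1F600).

Answer: U+052D U+997D U+1063

Derivation:
Byte[0]=D4: 2-byte lead, need 1 cont bytes. acc=0x14
Byte[1]=AD: continuation. acc=(acc<<6)|0x2D=0x52D
Completed: cp=U+052D (starts at byte 0)
Byte[2]=E9: 3-byte lead, need 2 cont bytes. acc=0x9
Byte[3]=A5: continuation. acc=(acc<<6)|0x25=0x265
Byte[4]=BD: continuation. acc=(acc<<6)|0x3D=0x997D
Completed: cp=U+997D (starts at byte 2)
Byte[5]=E1: 3-byte lead, need 2 cont bytes. acc=0x1
Byte[6]=81: continuation. acc=(acc<<6)|0x01=0x41
Byte[7]=A3: continuation. acc=(acc<<6)|0x23=0x1063
Completed: cp=U+1063 (starts at byte 5)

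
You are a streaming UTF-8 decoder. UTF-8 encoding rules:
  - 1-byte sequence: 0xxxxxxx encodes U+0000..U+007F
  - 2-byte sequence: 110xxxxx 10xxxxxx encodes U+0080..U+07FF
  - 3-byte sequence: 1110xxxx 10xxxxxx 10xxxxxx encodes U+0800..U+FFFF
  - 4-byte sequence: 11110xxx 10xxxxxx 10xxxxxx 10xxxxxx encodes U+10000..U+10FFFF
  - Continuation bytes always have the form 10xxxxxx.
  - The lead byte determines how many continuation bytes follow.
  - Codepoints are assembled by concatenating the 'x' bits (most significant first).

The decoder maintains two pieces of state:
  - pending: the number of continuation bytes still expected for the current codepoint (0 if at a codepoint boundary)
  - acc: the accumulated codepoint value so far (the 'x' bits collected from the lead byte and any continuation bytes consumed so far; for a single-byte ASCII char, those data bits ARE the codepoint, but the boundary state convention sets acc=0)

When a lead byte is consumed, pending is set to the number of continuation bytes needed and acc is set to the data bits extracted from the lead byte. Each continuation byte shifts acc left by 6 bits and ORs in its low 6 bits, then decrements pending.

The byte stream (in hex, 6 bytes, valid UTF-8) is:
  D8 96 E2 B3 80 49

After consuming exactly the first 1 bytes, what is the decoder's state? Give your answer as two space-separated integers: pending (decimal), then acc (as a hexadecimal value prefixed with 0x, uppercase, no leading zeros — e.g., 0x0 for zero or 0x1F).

Byte[0]=D8: 2-byte lead. pending=1, acc=0x18

Answer: 1 0x18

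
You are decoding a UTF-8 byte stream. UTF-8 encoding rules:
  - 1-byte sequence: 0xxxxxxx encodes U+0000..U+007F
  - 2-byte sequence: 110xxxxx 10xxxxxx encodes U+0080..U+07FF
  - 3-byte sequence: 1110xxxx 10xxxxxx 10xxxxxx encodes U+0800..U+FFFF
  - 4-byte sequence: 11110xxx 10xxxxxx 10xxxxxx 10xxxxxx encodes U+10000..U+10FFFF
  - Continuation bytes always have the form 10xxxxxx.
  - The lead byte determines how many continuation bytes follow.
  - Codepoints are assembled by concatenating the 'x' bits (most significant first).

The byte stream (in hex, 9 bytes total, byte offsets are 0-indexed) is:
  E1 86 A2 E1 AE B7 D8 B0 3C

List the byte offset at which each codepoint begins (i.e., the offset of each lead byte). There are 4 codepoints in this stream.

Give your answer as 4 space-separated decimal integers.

Byte[0]=E1: 3-byte lead, need 2 cont bytes. acc=0x1
Byte[1]=86: continuation. acc=(acc<<6)|0x06=0x46
Byte[2]=A2: continuation. acc=(acc<<6)|0x22=0x11A2
Completed: cp=U+11A2 (starts at byte 0)
Byte[3]=E1: 3-byte lead, need 2 cont bytes. acc=0x1
Byte[4]=AE: continuation. acc=(acc<<6)|0x2E=0x6E
Byte[5]=B7: continuation. acc=(acc<<6)|0x37=0x1BB7
Completed: cp=U+1BB7 (starts at byte 3)
Byte[6]=D8: 2-byte lead, need 1 cont bytes. acc=0x18
Byte[7]=B0: continuation. acc=(acc<<6)|0x30=0x630
Completed: cp=U+0630 (starts at byte 6)
Byte[8]=3C: 1-byte ASCII. cp=U+003C

Answer: 0 3 6 8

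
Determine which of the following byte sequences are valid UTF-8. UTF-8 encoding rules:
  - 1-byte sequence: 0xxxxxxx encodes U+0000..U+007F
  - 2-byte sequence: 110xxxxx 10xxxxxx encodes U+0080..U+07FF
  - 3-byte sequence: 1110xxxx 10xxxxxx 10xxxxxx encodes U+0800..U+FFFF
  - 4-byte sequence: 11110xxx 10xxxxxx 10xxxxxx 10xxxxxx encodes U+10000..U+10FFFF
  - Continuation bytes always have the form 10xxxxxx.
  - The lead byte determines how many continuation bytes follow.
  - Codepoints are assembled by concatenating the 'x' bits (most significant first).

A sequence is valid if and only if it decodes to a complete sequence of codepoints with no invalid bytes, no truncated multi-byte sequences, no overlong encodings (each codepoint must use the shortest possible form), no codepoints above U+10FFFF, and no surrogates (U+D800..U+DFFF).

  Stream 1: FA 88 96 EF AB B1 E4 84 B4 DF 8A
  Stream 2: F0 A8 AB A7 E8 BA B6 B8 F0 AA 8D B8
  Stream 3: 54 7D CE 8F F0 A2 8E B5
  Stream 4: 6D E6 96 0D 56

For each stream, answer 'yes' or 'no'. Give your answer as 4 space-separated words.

Answer: no no yes no

Derivation:
Stream 1: error at byte offset 0. INVALID
Stream 2: error at byte offset 7. INVALID
Stream 3: decodes cleanly. VALID
Stream 4: error at byte offset 3. INVALID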